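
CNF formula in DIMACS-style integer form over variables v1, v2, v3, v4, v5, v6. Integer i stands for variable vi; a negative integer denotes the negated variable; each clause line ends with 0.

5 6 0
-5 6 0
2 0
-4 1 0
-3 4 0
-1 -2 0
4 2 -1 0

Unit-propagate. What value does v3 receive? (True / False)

(v2) stands alone — v2 = True.
In (~v2 \/ ~v1), ~v2 is now false; ~v1 must hold, so v1 = False.
In (~v4 \/ v1), v1 is now false; ~v4 must hold, so v4 = False.
In (v4 \/ ~v3), v4 is now false; ~v3 must hold, so v3 = False.

False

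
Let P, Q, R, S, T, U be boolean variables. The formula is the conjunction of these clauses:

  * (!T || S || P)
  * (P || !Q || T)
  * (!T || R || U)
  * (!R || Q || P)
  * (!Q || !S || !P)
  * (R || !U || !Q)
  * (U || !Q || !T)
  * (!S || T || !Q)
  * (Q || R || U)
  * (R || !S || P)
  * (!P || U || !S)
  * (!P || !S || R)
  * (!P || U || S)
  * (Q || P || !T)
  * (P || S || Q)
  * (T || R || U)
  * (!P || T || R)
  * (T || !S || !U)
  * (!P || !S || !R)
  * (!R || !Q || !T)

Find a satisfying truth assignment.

P = True  Q = True  R = True  S = False  T = False  U = True

Check each clause:
  1. (!T || P || S) — P is true.
  2. (P || T || !Q) — P is true.
  3. (U || R || !T) — R is true.
  4. (!R || P || Q) — P is true.
  5. (!S || !Q || !P) — !S is true.
  6. (!U || !Q || R) — R is true.
  7. (U || !Q || !T) — !T is true.
  8. (!S || T || !Q) — !S is true.
  9. (R || Q || U) — Q is true.
  10. (R || !S || P) — P is true.
  11. (U || !S || !P) — !S is true.
  12. (!P || R || !S) — R is true.
  13. (S || U || !P) — U is true.
  14. (Q || P || !T) — P is true.
  15. (S || Q || P) — P is true.
  16. (T || R || U) — R is true.
  17. (T || !P || R) — R is true.
  18. (!S || T || !U) — !S is true.
  19. (!R || !P || !S) — !S is true.
  20. (!R || !Q || !T) — !T is true.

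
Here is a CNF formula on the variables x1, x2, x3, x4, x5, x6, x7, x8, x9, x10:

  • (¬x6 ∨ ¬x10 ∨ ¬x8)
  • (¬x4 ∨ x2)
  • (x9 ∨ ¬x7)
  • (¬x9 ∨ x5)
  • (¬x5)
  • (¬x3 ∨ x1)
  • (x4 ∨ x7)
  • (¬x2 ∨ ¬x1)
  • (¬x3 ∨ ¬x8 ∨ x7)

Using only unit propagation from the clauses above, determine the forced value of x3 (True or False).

False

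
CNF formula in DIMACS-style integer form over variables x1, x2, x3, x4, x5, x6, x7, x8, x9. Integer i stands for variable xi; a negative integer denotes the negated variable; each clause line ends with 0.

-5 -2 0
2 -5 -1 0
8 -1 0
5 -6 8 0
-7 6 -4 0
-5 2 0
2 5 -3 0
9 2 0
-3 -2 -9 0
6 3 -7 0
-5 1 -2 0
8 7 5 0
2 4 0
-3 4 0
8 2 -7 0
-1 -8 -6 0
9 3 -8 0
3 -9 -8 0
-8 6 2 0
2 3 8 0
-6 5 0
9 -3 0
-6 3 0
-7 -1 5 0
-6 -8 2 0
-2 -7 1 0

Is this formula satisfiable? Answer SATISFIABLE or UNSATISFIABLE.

UNSATISFIABLE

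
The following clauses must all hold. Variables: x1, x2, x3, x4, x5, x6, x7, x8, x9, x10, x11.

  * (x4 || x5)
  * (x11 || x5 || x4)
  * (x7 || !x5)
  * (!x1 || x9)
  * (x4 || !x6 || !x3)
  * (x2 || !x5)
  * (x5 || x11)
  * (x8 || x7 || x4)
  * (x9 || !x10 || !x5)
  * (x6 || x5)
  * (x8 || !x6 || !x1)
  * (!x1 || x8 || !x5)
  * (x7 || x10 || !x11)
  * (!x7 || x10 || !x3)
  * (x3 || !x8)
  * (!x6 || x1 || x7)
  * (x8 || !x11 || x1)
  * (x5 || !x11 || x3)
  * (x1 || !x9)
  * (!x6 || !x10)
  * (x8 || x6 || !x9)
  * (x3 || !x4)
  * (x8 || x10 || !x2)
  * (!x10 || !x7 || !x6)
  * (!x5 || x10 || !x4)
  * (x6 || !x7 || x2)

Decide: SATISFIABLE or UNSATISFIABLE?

SATISFIABLE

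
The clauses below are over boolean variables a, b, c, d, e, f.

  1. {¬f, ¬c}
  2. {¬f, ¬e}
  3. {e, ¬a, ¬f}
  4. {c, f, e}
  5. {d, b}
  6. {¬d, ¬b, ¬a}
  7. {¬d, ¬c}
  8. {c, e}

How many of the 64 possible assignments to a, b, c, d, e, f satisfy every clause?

9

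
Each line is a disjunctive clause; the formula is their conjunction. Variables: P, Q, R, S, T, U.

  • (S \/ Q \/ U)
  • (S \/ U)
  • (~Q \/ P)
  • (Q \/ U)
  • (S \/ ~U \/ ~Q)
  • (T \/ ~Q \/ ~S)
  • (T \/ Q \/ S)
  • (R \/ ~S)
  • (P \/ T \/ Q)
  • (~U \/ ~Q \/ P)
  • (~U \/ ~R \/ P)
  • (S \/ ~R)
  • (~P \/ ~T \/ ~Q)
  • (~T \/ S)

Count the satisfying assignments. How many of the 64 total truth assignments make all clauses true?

2

The models are:
  P=1 Q=0 R=1 S=1 T=0 U=1
  P=1 Q=0 R=1 S=1 T=1 U=1
That's 2 in total.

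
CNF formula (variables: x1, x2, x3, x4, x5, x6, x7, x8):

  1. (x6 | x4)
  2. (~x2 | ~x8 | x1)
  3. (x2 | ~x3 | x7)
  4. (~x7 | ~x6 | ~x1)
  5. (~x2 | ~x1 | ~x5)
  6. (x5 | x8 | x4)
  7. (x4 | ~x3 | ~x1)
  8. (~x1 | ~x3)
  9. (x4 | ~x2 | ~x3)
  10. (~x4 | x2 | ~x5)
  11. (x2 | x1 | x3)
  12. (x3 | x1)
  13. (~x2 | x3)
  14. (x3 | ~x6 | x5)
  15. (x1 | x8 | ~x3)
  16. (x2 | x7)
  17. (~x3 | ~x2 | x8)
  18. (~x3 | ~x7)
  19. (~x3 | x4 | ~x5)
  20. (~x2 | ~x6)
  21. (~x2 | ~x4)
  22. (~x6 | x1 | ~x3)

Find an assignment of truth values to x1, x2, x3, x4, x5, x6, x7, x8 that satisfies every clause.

x1=True, x2=False, x3=False, x4=True, x5=False, x6=False, x7=True, x8=False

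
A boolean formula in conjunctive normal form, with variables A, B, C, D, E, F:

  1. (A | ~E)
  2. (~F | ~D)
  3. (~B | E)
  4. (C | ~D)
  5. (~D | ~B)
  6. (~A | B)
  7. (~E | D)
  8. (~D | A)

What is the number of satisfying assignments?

4

Satisfying assignments:
  A=0 B=0 C=0 D=0 E=0 F=0
  A=0 B=0 C=0 D=0 E=0 F=1
  A=0 B=0 C=1 D=0 E=0 F=0
  A=0 B=0 C=1 D=0 E=0 F=1
That's 4 in total.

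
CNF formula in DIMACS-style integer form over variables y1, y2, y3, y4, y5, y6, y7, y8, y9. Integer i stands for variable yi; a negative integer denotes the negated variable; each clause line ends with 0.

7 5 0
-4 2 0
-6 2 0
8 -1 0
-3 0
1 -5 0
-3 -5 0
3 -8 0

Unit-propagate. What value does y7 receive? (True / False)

True

(¬y3) is a unit clause: y3 = False.
(y3 ∨ ¬y8): since y3 = False, the clause reduces to (¬y8). y8 = False.
In (¬y1 ∨ y8), y8 is now false; ¬y1 must hold, so y1 = False.
From (¬y5 ∨ y1) and y1 = False: y5 = False.
From (y7 ∨ y5) and y5 = False: y7 = True.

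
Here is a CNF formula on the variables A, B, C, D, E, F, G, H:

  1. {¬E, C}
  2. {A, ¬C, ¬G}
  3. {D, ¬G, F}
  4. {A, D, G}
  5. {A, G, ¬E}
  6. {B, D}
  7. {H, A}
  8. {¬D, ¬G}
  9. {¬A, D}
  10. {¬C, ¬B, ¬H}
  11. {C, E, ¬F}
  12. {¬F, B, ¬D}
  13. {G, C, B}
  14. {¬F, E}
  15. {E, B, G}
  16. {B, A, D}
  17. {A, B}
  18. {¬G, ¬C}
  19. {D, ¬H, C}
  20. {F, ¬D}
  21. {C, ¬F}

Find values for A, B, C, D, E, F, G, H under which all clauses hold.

A = T, B = T, C = T, D = T, E = T, F = T, G = F, H = F

Branch on A: take A = True.
  then D is forced to True.
  then G is forced to False.
  then F is forced to True.
  then B is forced to True.
  then E is forced to True.
  then C is forced to True.
  then H is forced to False.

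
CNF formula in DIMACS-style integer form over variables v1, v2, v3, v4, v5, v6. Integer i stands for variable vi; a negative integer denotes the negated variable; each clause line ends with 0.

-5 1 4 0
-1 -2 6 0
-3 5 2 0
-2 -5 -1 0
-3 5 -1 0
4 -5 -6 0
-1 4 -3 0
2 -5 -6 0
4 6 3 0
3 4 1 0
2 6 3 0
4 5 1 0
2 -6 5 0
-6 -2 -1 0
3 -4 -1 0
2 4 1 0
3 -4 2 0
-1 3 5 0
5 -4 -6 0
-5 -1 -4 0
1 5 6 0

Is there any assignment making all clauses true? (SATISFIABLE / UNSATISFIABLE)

SATISFIABLE

Branch on v1: take v1 = False.
For the remaining variables, v2 = True, v3 = False, v4 = True, v5 = True, v6 = True works.
So v1 = F  v2 = T  v3 = F  v4 = T  v5 = T  v6 = T is a satisfying assignment.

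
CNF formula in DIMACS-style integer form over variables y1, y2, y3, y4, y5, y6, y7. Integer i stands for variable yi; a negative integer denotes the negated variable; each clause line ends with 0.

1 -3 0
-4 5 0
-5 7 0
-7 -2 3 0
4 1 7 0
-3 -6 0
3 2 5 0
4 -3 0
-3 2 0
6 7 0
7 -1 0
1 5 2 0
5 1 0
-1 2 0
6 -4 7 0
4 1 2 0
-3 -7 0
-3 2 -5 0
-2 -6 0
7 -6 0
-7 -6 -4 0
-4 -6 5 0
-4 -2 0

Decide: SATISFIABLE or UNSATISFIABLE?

Try y1 = False.
  then y3 is forced to False.
  then y5 is forced to True.
  then y7 is forced to True.
  then y2 is forced to False.
  then y4 is forced to True.
  then y6 is forced to False.
So y1=False  y2=False  y3=False  y4=True  y5=True  y6=False  y7=True is a satisfying assignment.

SATISFIABLE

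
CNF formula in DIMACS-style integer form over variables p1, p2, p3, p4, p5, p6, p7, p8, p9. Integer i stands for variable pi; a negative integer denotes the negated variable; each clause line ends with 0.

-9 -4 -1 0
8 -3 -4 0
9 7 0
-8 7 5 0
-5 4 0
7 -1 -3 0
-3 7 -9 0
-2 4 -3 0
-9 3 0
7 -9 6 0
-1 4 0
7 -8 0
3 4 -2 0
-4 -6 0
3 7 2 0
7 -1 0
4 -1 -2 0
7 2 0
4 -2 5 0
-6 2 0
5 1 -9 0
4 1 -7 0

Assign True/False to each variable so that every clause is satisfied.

p1=F, p2=T, p3=F, p4=T, p5=F, p6=F, p7=T, p8=T, p9=F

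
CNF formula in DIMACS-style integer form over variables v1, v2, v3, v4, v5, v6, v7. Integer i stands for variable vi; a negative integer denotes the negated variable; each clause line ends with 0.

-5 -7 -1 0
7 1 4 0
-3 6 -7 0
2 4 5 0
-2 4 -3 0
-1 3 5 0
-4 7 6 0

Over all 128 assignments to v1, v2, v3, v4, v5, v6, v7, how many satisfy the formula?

41

Split on v4, then v7.
  v4=T, v7=T: v2 free; 7 ways for (v1,v3,v5,v6) × 2^1 = 14.
  v4=T, v7=F: v2 free; 7 ways for (v1,v3,v5,v6) × 2^1 = 14.
  v4=F, v7=T: 7 of the 32 assignments to (v1,v2,v3,v5,v6) work.
  v4=F, v7=F: v6 free; 3 ways for (v1,v2,v3,v5) × 2^1 = 6.
Total: 14 + 14 + 7 + 6 = 41.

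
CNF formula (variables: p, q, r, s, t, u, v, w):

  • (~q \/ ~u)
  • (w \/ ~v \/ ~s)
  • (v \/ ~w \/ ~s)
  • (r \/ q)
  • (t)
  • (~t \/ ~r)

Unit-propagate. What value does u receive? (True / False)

Unit clause (t) sets t = True.
(~t \/ ~r) with t = True leaves only ~r, so r = False.
(q \/ r) with r = False leaves only q, so q = True.
In (~u \/ ~q), ~q is now false; ~u must hold, so u = False.

False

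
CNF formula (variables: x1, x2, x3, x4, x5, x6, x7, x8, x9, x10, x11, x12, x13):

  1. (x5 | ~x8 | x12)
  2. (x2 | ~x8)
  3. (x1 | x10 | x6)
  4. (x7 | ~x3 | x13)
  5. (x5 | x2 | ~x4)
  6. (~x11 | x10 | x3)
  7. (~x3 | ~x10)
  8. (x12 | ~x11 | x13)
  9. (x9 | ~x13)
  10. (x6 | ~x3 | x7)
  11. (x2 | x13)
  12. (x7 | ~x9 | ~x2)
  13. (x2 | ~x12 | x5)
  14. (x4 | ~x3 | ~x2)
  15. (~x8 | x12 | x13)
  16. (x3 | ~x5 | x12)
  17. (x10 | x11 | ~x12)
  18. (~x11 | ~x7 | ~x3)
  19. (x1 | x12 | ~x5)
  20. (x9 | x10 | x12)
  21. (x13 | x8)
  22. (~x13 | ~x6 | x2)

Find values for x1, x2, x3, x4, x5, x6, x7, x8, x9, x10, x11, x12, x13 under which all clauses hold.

x1 = True, x2 = True, x3 = False, x4 = True, x5 = False, x6 = False, x7 = True, x8 = True, x9 = False, x10 = True, x11 = True, x12 = True, x13 = False

Check each clause:
  1. (x12 | x5 | ~x8) — x12 is true.
  2. (~x8 | x2) — x2 is true.
  3. (x6 | x10 | x1) — x1 is true.
  4. (x7 | x13 | ~x3) — ~x3 is true.
  5. (x2 | x5 | ~x4) — x2 is true.
  6. (x3 | ~x11 | x10) — x10 is true.
  7. (~x10 | ~x3) — ~x3 is true.
  8. (x13 | ~x11 | x12) — x12 is true.
  9. (~x13 | x9) — ~x13 is true.
  10. (x6 | x7 | ~x3) — ~x3 is true.
  11. (x2 | x13) — x2 is true.
  12. (x7 | ~x9 | ~x2) — x7 is true.
  13. (~x12 | x5 | x2) — x2 is true.
  14. (~x3 | ~x2 | x4) — x4 is true.
  15. (x13 | ~x8 | x12) — x12 is true.
  16. (~x5 | x3 | x12) — ~x5 is true.
  17. (~x12 | x10 | x11) — x10 is true.
  18. (~x7 | ~x11 | ~x3) — ~x3 is true.
  19. (x1 | x12 | ~x5) — x1 is true.
  20. (x10 | x9 | x12) — x10 is true.
  21. (x13 | x8) — x8 is true.
  22. (x2 | ~x6 | ~x13) — ~x6 is true.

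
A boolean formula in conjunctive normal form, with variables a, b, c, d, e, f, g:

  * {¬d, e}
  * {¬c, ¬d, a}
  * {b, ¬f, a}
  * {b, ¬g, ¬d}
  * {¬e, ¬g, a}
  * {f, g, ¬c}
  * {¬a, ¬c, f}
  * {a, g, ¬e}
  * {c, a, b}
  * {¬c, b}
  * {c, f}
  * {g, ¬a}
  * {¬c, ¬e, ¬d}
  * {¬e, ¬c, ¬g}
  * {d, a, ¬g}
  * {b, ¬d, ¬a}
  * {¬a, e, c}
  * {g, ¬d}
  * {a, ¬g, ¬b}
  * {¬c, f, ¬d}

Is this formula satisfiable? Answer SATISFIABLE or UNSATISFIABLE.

Try a = False.
Try b = True.
  then g is forced to False.
  then e is forced to False.
  then d is forced to False.
Try c = True.
  then f is forced to True.
So a=0, b=1, c=1, d=0, e=0, f=1, g=0 is a satisfying assignment.

SATISFIABLE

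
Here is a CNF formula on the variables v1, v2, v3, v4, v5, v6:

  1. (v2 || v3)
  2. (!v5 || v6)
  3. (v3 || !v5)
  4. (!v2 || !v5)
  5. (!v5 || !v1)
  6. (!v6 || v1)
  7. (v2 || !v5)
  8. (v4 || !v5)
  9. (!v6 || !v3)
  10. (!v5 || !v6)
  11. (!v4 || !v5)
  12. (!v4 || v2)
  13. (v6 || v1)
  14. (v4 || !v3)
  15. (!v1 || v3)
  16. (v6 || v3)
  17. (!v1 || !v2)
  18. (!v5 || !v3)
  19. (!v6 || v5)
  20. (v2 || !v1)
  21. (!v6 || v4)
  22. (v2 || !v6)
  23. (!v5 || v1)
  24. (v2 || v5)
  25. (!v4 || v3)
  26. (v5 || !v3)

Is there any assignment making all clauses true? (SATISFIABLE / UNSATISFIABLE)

v5 = True:
  propagation gives v6=True; an empty clause results — contradiction.
v5 = False:
  propagation gives v6=False, v1=True, v3=True; an empty clause results — contradiction.
Every branch closes, so no satisfying assignment exists.

UNSATISFIABLE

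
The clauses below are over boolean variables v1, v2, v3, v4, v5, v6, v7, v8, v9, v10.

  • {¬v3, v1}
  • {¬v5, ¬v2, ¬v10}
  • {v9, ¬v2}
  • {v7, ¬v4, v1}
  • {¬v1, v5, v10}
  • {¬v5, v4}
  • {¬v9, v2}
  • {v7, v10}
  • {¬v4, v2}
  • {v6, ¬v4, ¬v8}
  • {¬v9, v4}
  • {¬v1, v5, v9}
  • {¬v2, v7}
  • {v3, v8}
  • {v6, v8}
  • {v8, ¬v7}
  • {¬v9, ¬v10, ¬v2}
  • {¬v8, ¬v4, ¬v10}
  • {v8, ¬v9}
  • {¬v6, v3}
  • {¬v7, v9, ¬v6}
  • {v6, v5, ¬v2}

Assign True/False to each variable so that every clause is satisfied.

Branch on v1: take v1 = False.
  then v3 is forced to False.
  then v8 is forced to True.
  then v6 is forced to False.
  then v4 is forced to False.
  then v5 is forced to False.
  then v9 is forced to False.
  then v2 is forced to False.
Branch on v7: take v7 = False.
  then v10 is forced to True.

v1 = False, v2 = False, v3 = False, v4 = False, v5 = False, v6 = False, v7 = False, v8 = True, v9 = False, v10 = True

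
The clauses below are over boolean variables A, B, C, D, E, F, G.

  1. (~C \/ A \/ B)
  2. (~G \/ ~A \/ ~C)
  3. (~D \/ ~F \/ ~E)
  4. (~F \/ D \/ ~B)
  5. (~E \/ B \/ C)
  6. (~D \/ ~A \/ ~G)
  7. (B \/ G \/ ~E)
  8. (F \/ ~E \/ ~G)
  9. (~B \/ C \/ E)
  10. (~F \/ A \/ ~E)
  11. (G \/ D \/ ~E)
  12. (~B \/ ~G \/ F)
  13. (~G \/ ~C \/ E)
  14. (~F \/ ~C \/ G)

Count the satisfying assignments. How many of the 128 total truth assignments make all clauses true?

24

Case analysis on E and G:
  E=T, G=T: a clause becomes empty — 0.
  E=T, G=F: remaining (A,B,C,D,F) ∈ {(F,T,F,T,F); (F,T,T,T,F); (T,T,F,T,F); (T,T,T,T,F)} — 4.
  E=F, G=T: F free; 3 ways for (A,B,C,D) × 2^1 = 6.
  E=F, G=F: D free; 7 ways for (A,B,C,F) × 2^1 = 14.
Total: 0 + 4 + 6 + 14 = 24.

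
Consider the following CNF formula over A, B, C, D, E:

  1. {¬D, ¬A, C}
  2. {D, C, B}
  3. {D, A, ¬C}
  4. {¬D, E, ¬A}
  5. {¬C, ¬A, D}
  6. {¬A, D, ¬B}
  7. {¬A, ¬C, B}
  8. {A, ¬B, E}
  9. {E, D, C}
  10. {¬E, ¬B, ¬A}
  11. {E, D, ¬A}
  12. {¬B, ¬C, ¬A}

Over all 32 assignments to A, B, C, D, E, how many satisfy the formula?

7

Case analysis on A and D:
  A=T, D=T: a clause becomes empty — 0.
  A=T, D=F: a clause becomes empty — 0.
  A=F, D=T: C free; 3 ways for (B,E) × 2^1 = 6.
  A=F, D=F: remaining (B,C,E) ∈ {(T,F,T)} — 1.
Total: 0 + 0 + 6 + 1 = 7.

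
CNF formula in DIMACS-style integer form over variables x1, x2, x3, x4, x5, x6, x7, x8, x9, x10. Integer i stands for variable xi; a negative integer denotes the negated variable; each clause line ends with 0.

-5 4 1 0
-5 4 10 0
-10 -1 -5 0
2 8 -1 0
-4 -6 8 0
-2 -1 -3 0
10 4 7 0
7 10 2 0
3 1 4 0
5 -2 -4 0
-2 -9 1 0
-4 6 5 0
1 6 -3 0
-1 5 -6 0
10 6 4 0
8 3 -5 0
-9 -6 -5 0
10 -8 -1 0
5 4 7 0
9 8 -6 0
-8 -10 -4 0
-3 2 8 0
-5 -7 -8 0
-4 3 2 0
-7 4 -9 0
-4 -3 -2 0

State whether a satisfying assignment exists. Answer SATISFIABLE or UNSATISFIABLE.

SATISFIABLE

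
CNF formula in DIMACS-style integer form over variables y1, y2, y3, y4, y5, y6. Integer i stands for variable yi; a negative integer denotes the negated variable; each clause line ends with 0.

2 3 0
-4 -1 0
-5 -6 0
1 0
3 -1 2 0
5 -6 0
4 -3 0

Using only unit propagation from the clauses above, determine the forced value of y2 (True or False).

Unit clause (y1) sets y1 = True.
In (~y1 \/ ~y4), ~y1 is now false; ~y4 must hold, so y4 = False.
In (~y3 \/ y4), y4 is now false; ~y3 must hold, so y3 = False.
From (y3 \/ y2) and y3 = False: y2 = True.

True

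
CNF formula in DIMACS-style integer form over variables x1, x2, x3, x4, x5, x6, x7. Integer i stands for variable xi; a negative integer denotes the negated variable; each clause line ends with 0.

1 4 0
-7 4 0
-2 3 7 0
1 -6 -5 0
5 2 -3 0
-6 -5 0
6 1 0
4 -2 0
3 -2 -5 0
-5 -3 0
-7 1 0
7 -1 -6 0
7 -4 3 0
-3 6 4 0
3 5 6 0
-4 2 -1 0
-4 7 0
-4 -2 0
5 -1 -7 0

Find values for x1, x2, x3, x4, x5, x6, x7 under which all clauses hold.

x1=True  x2=False  x3=False  x4=False  x5=True  x6=False  x7=False

Check each clause:
  1. (x1 \/ x4) — x1 is true.
  2. (~x7 \/ x4) — ~x7 is true.
  3. (x3 \/ ~x2 \/ x7) — ~x2 is true.
  4. (x1 \/ ~x5 \/ ~x6) — x1 is true.
  5. (x2 \/ x5 \/ ~x3) — x5 is true.
  6. (~x6 \/ ~x5) — ~x6 is true.
  7. (x6 \/ x1) — x1 is true.
  8. (~x2 \/ x4) — ~x2 is true.
  9. (~x2 \/ ~x5 \/ x3) — ~x2 is true.
  10. (~x3 \/ ~x5) — ~x3 is true.
  11. (x1 \/ ~x7) — ~x7 is true.
  12. (x7 \/ ~x1 \/ ~x6) — ~x6 is true.
  13. (x7 \/ x3 \/ ~x4) — ~x4 is true.
  14. (x6 \/ ~x3 \/ x4) — ~x3 is true.
  15. (x5 \/ x3 \/ x6) — x5 is true.
  16. (x2 \/ ~x1 \/ ~x4) — ~x4 is true.
  17. (x7 \/ ~x4) — ~x4 is true.
  18. (~x4 \/ ~x2) — ~x4 is true.
  19. (x5 \/ ~x1 \/ ~x7) — ~x7 is true.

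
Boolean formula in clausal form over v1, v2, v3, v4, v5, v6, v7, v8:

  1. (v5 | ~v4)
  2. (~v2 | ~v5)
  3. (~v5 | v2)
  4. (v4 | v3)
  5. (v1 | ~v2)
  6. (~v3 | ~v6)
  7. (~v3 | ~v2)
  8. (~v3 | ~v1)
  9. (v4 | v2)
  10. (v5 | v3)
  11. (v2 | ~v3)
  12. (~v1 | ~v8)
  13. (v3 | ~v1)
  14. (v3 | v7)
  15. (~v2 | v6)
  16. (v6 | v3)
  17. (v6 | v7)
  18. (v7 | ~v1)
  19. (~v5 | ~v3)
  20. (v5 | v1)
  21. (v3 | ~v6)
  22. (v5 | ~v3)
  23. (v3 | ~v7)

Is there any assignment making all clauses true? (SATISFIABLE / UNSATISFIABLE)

v3 = True:
  propagation gives v6=False, v2=False; an empty clause results — contradiction.
v3 = False:
  propagation gives v4=True, v5=True, v2=False; an empty clause results — contradiction.
Every branch closes, so no satisfying assignment exists.

UNSATISFIABLE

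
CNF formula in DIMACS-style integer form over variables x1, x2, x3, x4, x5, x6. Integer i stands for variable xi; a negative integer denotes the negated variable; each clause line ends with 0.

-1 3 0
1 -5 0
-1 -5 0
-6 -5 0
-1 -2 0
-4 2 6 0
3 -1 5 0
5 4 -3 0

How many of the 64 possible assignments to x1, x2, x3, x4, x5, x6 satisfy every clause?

11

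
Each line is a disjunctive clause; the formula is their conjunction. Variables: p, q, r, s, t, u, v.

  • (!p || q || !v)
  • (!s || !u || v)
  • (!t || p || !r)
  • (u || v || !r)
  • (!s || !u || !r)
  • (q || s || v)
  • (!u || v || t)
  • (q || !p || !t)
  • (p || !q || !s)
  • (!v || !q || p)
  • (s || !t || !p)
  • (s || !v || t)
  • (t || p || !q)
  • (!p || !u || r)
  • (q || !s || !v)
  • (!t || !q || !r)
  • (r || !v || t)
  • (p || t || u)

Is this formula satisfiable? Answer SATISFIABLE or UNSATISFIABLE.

SATISFIABLE

Branch on p: take p = False.
Branch on q: take q = True.
  then s is forced to False.
  then v is forced to False.
  then t is forced to True.
  then r is forced to False.
u is now unconstrained; take u = True.
Every clause has at least one true literal under this assignment.
So p = False, q = True, r = False, s = False, t = True, u = True, v = False is a satisfying assignment.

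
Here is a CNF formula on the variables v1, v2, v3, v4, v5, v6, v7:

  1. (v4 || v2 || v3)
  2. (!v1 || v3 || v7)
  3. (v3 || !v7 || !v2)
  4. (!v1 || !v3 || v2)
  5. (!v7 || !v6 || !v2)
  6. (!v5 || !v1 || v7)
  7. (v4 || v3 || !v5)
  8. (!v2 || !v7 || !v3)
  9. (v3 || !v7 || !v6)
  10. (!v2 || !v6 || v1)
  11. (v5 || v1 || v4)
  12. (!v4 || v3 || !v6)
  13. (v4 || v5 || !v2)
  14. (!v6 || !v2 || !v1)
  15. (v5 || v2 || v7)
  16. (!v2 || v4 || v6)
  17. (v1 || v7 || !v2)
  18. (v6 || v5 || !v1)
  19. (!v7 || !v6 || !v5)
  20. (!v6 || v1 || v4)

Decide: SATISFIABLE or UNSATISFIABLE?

SATISFIABLE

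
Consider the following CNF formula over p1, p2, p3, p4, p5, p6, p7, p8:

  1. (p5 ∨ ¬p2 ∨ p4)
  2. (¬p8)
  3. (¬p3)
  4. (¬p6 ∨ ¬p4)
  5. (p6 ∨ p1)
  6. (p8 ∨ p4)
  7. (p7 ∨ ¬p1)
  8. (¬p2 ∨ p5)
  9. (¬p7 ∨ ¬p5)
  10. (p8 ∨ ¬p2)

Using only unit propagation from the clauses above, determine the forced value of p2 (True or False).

False

(¬p8) is a unit clause: p8 = False.
(¬p3) is a unit clause: p3 = False.
(p8 ∨ p4): since p8 = False, the clause reduces to (p4). p4 = True.
From (¬p4 ∨ ¬p6) and p4 = True: p6 = False.
In (p1 ∨ p6), p6 is now false; p1 must hold, so p1 = True.
From (¬p1 ∨ p7) and p1 = True: p7 = True.
(¬p5 ∨ ¬p7): since p7 = True, the clause reduces to (¬p5). p5 = False.
From (p5 ∨ ¬p2) and p5 = False: p2 = False.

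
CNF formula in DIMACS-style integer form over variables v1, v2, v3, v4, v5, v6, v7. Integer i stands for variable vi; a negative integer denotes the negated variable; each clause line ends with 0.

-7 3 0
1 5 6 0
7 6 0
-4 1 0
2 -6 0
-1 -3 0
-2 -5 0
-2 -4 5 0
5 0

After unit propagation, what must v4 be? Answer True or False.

(v5) stands alone — v5 = True.
From (~v5 | ~v2) and v5 = True: v2 = False.
In (~v6 | v2), v2 is now false; ~v6 must hold, so v6 = False.
In (v7 | v6), v6 is now false; v7 must hold, so v7 = True.
(~v7 | v3) with v7 = True leaves only v3, so v3 = True.
(~v3 | ~v1): since v3 = True, the clause reduces to (~v1). v1 = False.
In (~v4 | v1), v1 is now false; ~v4 must hold, so v4 = False.

False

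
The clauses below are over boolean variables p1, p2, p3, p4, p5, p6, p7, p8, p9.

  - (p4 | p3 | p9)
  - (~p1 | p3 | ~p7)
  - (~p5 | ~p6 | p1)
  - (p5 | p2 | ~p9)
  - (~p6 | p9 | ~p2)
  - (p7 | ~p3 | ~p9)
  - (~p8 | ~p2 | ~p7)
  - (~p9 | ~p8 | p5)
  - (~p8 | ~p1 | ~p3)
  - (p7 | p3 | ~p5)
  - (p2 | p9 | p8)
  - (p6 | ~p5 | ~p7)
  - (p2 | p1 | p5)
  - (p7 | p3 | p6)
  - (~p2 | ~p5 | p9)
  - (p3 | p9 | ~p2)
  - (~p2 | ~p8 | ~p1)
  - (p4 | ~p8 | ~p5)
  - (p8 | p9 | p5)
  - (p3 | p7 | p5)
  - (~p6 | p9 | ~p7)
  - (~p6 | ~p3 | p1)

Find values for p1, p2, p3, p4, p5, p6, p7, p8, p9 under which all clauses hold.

Pure literal: p4 appears only positively; assign p4 = True.
Set p1 = True and propagate.
For the remaining variables, p2 = True, p3 = True, p5 = True, p6 = True, p7 = True, p8 = False, p9 = True works.
Every clause has at least one true literal under this assignment.
Check each clause:
  1. (p4 | p9 | p3) — p9 is true.
  2. (~p7 | p3 | ~p1) — p3 is true.
  3. (~p5 | ~p6 | p1) — p1 is true.
  4. (~p9 | p5 | p2) — p2 is true.
  5. (~p2 | ~p6 | p9) — p9 is true.
  6. (~p9 | ~p3 | p7) — p7 is true.
  7. (~p8 | ~p7 | ~p2) — ~p8 is true.
  8. (p5 | ~p9 | ~p8) — ~p8 is true.
  9. (~p8 | ~p1 | ~p3) — ~p8 is true.
  10. (p7 | ~p5 | p3) — p3 is true.
  11. (p8 | p9 | p2) — p9 is true.
  12. (p6 | ~p7 | ~p5) — p6 is true.
  13. (p1 | p5 | p2) — p1 is true.
  14. (p6 | p3 | p7) — p3 is true.
  15. (~p2 | p9 | ~p5) — p9 is true.
  16. (p3 | ~p2 | p9) — p9 is true.
  17. (~p8 | ~p1 | ~p2) — ~p8 is true.
  18. (~p5 | ~p8 | p4) — ~p8 is true.
  19. (p8 | p5 | p9) — p9 is true.
  20. (p7 | p5 | p3) — p3 is true.
  21. (~p6 | p9 | ~p7) — p9 is true.
  22. (p1 | ~p6 | ~p3) — p1 is true.

p1=True, p2=True, p3=True, p4=True, p5=True, p6=True, p7=True, p8=False, p9=True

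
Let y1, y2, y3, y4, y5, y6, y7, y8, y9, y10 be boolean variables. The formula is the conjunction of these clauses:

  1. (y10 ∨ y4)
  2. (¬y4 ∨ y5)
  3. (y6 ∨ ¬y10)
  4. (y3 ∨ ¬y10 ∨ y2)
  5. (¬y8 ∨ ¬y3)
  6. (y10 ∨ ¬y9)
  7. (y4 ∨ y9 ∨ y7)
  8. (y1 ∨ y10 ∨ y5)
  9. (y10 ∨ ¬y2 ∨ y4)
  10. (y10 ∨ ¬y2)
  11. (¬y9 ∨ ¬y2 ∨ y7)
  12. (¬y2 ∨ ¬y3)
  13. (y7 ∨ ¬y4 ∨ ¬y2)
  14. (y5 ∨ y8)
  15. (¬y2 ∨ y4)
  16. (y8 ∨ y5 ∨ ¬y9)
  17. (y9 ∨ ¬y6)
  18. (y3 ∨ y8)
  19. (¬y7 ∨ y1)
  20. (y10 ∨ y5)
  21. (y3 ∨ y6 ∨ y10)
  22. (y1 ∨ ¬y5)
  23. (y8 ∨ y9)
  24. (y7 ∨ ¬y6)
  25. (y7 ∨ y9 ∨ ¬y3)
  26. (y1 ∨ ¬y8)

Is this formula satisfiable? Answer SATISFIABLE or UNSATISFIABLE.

SATISFIABLE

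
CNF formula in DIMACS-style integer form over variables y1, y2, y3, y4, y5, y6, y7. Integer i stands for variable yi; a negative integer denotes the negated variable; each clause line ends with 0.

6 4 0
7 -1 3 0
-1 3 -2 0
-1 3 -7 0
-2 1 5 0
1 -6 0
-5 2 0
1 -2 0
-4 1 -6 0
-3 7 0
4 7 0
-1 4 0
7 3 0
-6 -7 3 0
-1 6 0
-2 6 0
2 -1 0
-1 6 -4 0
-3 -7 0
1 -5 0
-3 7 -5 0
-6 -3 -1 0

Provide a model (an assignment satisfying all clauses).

y1=F  y2=F  y3=F  y4=T  y5=F  y6=F  y7=T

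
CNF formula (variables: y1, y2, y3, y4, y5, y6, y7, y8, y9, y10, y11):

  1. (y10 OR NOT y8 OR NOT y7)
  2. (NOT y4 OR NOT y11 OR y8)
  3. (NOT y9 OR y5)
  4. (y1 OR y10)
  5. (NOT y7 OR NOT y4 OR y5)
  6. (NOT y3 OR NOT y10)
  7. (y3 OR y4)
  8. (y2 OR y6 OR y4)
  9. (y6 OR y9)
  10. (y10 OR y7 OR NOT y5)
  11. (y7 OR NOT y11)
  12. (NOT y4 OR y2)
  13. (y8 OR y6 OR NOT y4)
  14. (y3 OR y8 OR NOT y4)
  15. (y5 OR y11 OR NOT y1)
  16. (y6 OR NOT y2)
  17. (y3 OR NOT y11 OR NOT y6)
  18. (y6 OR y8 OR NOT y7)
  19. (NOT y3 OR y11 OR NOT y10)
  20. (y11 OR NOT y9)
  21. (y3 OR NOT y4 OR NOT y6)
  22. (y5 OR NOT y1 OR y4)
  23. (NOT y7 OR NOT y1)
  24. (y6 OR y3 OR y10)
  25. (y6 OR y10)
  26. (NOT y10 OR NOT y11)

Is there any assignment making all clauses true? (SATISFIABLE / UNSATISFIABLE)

y4 = True:
  propagation gives y2=True, y6=True, y3=True, y10=False; an empty clause results — contradiction.
y4 = False:
  propagation gives y3=True, y10=False, y1=True, y5=True; an empty clause results — contradiction.
Every branch closes, so no satisfying assignment exists.

UNSATISFIABLE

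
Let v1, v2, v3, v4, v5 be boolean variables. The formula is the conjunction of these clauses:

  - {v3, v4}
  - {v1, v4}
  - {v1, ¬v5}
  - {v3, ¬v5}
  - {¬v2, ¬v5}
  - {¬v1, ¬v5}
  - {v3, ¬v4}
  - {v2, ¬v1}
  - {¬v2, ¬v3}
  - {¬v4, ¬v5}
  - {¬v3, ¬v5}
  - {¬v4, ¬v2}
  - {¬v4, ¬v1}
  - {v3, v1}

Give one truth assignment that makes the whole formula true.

v1 = F, v2 = F, v3 = T, v4 = T, v5 = F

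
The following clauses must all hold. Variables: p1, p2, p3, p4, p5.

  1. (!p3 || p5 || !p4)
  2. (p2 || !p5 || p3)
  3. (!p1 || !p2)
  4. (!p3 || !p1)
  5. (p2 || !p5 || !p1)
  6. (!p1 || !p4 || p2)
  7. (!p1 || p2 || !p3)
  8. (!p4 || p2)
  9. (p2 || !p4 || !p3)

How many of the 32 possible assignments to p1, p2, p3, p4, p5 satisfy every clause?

11

Split on p2, then p1.
  p2=T, p1=T: a clause becomes empty — 0.
  p2=T, p1=F: 7 of the 8 assignments to (p3,p4,p5) work.
  p2=F, p1=T: remaining (p3,p4,p5) ∈ {(F,F,F)} — 1.
  p2=F, p1=F: remaining (p3,p4,p5) ∈ {(F,F,F); (T,F,F); (T,F,T)} — 3.
Total: 0 + 7 + 1 + 3 = 11.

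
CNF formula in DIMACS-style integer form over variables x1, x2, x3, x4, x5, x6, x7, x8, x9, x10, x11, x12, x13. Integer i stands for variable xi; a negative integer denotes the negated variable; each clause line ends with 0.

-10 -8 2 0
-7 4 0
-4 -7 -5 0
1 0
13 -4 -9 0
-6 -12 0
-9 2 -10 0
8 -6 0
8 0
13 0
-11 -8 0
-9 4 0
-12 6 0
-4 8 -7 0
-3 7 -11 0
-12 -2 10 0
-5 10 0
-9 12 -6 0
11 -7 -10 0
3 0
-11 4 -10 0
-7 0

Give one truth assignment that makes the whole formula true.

x1=True, x2=True, x3=True, x4=False, x5=True, x6=True, x7=False, x8=True, x9=False, x10=True, x11=False, x12=False, x13=True

Check each clause:
  1. (~x8 \/ ~x10 \/ x2) — x2 is true.
  2. (x4 \/ ~x7) — ~x7 is true.
  3. (~x5 \/ ~x7 \/ ~x4) — ~x7 is true.
  4. (x1) — x1 is true.
  5. (x13 \/ ~x9 \/ ~x4) — ~x4 is true.
  6. (~x12 \/ ~x6) — ~x12 is true.
  7. (~x9 \/ x2 \/ ~x10) — x2 is true.
  8. (~x6 \/ x8) — x8 is true.
  9. (x8) — x8 is true.
  10. (x13) — x13 is true.
  11. (~x8 \/ ~x11) — ~x11 is true.
  12. (~x9 \/ x4) — ~x9 is true.
  13. (x6 \/ ~x12) — ~x12 is true.
  14. (~x4 \/ x8 \/ ~x7) — x8 is true.
  15. (~x3 \/ ~x11 \/ x7) — ~x11 is true.
  16. (x10 \/ ~x12 \/ ~x2) — x10 is true.
  17. (x10 \/ ~x5) — x10 is true.
  18. (x12 \/ ~x6 \/ ~x9) — ~x9 is true.
  19. (~x10 \/ x11 \/ ~x7) — ~x7 is true.
  20. (x3) — x3 is true.
  21. (~x10 \/ x4 \/ ~x11) — ~x11 is true.
  22. (~x7) — ~x7 is true.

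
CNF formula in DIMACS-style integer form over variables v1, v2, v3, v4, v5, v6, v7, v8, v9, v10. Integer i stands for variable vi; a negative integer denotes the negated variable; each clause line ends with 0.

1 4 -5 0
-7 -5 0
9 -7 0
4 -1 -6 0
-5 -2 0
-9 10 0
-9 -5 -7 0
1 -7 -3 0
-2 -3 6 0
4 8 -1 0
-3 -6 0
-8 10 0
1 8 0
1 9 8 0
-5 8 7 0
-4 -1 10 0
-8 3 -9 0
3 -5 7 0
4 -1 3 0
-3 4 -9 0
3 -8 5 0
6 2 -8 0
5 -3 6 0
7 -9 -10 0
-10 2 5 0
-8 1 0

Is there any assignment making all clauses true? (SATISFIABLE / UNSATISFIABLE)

SATISFIABLE

Branch on v1: take v1 = True.
Try v2 = True.
  then v5 is forced to False.
Set v3 = False and propagate.
  then v4 is forced to True.
  then v10 is forced to True.
  then v8 is forced to False.
For the remaining variables, v6 = False, v7 = True, v9 = True works.
So v1=True, v2=True, v3=False, v4=True, v5=False, v6=False, v7=True, v8=False, v9=True, v10=True is a satisfying assignment.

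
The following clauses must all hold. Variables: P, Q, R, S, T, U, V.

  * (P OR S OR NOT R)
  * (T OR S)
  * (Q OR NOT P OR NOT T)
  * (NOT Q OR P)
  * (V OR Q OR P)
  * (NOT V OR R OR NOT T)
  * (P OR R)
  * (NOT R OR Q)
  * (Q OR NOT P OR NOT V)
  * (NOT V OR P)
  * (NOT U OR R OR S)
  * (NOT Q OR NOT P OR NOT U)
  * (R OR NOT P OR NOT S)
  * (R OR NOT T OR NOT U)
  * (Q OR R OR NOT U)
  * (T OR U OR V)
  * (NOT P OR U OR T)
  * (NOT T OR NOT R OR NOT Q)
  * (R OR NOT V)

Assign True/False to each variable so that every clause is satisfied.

P=T, Q=T, R=F, S=F, T=T, U=F, V=F

Check each clause:
  1. (S OR NOT R OR P) — P is true.
  2. (T OR S) — T is true.
  3. (NOT P OR Q OR NOT T) — Q is true.
  4. (P OR NOT Q) — P is true.
  5. (P OR Q OR V) — P is true.
  6. (NOT V OR R OR NOT T) — NOT V is true.
  7. (R OR P) — P is true.
  8. (NOT R OR Q) — Q is true.
  9. (NOT P OR Q OR NOT V) — NOT V is true.
  10. (P OR NOT V) — NOT V is true.
  11. (S OR R OR NOT U) — NOT U is true.
  12. (NOT U OR NOT Q OR NOT P) — NOT U is true.
  13. (NOT S OR NOT P OR R) — NOT S is true.
  14. (R OR NOT T OR NOT U) — NOT U is true.
  15. (NOT U OR R OR Q) — NOT U is true.
  16. (V OR U OR T) — T is true.
  17. (T OR NOT P OR U) — T is true.
  18. (NOT T OR NOT R OR NOT Q) — NOT R is true.
  19. (NOT V OR R) — NOT V is true.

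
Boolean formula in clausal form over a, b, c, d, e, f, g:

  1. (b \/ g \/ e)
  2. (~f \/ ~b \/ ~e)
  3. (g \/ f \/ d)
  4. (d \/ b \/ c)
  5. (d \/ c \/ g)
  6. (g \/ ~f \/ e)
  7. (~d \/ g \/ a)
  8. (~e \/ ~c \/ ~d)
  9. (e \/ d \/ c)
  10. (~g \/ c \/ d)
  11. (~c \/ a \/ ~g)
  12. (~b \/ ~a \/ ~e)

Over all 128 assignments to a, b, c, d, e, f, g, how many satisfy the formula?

Case analysis on d and g:
  d=1, g=1: 17 of the 32 assignments to (a,b,c,e,f) work.
  d=1, g=0: remaining (a,b,c,e,f) ∈ {(1,0,0,1,0); (1,0,0,1,1); (1,1,0,0,0); (1,1,1,0,0)} — 4.
  d=0, g=1: f free; 3 ways for (a,b,c,e) × 2^1 = 6.
  d=0, g=0: remaining (a,b,c,e,f) ∈ {(0,0,1,1,1); (1,0,1,1,1)} — 2.
Total: 17 + 4 + 6 + 2 = 29.

29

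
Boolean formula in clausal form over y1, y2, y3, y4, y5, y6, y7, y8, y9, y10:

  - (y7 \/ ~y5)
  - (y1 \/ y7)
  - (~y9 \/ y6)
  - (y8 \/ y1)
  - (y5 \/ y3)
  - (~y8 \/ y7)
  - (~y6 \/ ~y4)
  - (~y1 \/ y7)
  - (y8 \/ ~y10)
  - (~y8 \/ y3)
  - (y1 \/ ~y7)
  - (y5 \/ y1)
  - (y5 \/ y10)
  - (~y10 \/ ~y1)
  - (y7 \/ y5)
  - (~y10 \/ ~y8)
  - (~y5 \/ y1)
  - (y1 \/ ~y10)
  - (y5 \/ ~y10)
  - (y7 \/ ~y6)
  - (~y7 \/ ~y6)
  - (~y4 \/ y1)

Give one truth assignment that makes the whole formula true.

y1=True, y2=True, y3=False, y4=True, y5=True, y6=False, y7=True, y8=False, y9=False, y10=False

y9 occurs only negated in the remaining clauses — set y9 = False.
Set y1 = True and propagate.
  then y7 is forced to True.
  then y10 is forced to False.
  then y5 is forced to True.
  then y6 is forced to False.
Branch on y3: take y3 = False.
  then y8 is forced to False.
y2, y4 are now unconstrained; take y2 = True, y4 = True.
Every clause has at least one true literal under this assignment.
Check each clause:
  1. (~y5 \/ y7) — y7 is true.
  2. (y1 \/ y7) — y1 is true.
  3. (y6 \/ ~y9) — ~y9 is true.
  4. (y8 \/ y1) — y1 is true.
  5. (y3 \/ y5) — y5 is true.
  6. (~y8 \/ y7) — ~y8 is true.
  7. (~y4 \/ ~y6) — ~y6 is true.
  8. (y7 \/ ~y1) — y7 is true.
  9. (~y10 \/ y8) — ~y10 is true.
  10. (y3 \/ ~y8) — ~y8 is true.
  11. (~y7 \/ y1) — y1 is true.
  12. (y5 \/ y1) — y1 is true.
  13. (y10 \/ y5) — y5 is true.
  14. (~y10 \/ ~y1) — ~y10 is true.
  15. (y5 \/ y7) — y5 is true.
  16. (~y8 \/ ~y10) — ~y8 is true.
  17. (y1 \/ ~y5) — y1 is true.
  18. (~y10 \/ y1) — y1 is true.
  19. (~y10 \/ y5) — y5 is true.
  20. (y7 \/ ~y6) — ~y6 is true.
  21. (~y6 \/ ~y7) — ~y6 is true.
  22. (~y4 \/ y1) — y1 is true.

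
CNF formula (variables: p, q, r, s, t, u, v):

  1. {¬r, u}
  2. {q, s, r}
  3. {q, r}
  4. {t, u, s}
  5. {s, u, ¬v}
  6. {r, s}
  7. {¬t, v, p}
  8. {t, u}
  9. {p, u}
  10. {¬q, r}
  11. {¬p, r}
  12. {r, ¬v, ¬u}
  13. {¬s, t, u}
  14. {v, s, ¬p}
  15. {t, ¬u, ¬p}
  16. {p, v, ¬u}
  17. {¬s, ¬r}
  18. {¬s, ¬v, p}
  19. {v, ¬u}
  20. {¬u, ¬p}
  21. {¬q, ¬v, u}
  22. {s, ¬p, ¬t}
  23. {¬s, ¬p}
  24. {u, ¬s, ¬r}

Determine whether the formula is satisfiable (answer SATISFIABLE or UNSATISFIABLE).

SATISFIABLE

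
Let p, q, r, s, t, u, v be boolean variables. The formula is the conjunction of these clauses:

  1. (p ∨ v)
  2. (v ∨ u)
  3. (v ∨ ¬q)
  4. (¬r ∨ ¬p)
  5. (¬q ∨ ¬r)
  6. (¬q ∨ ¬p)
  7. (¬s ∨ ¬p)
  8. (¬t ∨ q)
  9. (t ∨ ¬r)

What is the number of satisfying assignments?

15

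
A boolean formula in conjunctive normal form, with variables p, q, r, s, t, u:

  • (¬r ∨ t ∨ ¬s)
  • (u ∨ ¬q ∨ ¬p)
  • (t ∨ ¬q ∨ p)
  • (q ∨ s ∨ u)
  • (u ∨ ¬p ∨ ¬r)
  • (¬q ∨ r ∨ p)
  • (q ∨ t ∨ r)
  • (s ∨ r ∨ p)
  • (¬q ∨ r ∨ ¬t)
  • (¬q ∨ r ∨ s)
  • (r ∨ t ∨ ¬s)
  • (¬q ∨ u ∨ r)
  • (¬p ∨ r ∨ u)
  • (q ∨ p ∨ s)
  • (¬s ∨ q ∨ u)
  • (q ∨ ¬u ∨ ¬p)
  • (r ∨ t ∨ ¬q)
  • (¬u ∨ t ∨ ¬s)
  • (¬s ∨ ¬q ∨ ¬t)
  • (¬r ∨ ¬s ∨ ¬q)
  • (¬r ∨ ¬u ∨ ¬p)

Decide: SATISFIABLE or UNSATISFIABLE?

SATISFIABLE

Set p = False and propagate.
Set q = True and propagate.
  then t is forced to True.
  then r is forced to True.
  then s is forced to False.
u is now unconstrained; take u = False.
So p=False  q=True  r=True  s=False  t=True  u=False is a satisfying assignment.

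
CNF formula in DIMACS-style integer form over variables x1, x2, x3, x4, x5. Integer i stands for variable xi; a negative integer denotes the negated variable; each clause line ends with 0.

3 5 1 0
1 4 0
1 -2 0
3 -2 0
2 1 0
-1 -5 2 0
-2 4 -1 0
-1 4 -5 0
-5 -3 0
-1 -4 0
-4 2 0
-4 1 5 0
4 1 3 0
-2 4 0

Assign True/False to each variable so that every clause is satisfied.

x1=1, x2=0, x3=1, x4=0, x5=0

Check each clause:
  1. {x1, x5, x3} — x1 is true.
  2. {x1, x4} — x1 is true.
  3. {x1, ¬x2} — x1 is true.
  4. {x3, ¬x2} — x3 is true.
  5. {x1, x2} — x1 is true.
  6. {x2, ¬x1, ¬x5} — ¬x5 is true.
  7. {¬x1, x4, ¬x2} — ¬x2 is true.
  8. {x4, ¬x5, ¬x1} — ¬x5 is true.
  9. {¬x5, ¬x3} — ¬x5 is true.
  10. {¬x4, ¬x1} — ¬x4 is true.
  11. {¬x4, x2} — ¬x4 is true.
  12. {x5, x1, ¬x4} — x1 is true.
  13. {x3, x1, x4} — x1 is true.
  14. {¬x2, x4} — ¬x2 is true.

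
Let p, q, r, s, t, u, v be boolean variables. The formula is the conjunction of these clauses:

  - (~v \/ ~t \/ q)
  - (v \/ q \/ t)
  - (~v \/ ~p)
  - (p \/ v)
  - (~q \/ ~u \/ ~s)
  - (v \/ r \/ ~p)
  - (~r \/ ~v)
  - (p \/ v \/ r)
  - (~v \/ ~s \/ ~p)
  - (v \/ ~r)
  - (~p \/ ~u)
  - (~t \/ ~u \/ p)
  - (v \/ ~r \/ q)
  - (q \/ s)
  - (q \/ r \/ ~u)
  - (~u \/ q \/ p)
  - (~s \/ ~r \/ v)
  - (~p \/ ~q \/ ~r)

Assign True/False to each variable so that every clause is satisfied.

u occurs only negated in the remaining clauses — set u = False.
Try p = False.
  then v is forced to True.
  then r is forced to False.
Set q = False and propagate.
  then t is forced to False.
  then s is forced to True.
Every clause has at least one true literal under this assignment.

p = False  q = False  r = False  s = True  t = False  u = False  v = True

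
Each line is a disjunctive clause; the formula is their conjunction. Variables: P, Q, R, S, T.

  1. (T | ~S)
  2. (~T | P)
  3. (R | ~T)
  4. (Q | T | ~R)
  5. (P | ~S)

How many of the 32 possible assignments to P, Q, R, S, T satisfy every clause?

10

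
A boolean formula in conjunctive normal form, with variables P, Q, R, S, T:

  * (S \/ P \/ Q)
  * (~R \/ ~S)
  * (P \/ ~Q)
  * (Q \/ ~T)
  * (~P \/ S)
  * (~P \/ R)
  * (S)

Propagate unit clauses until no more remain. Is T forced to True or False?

False

(S) is a unit clause: S = True.
(~R \/ ~S) with S = True leaves only ~R, so R = False.
(R \/ ~P): since R = False, the clause reduces to (~P). P = False.
In (~Q \/ P), P is now false; ~Q must hold, so Q = False.
From (Q \/ ~T) and Q = False: T = False.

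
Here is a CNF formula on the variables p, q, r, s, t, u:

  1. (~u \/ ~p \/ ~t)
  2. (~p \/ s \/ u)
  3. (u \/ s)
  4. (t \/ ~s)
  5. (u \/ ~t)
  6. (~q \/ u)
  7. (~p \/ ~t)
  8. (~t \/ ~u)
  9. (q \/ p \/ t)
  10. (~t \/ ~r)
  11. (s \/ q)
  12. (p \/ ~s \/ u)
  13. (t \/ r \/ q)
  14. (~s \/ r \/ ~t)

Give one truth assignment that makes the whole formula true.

p = T, q = T, r = F, s = F, t = F, u = T

Check each clause:
  1. (~t \/ ~u \/ ~p) — ~t is true.
  2. (s \/ ~p \/ u) — u is true.
  3. (u \/ s) — u is true.
  4. (~s \/ t) — ~s is true.
  5. (u \/ ~t) — ~t is true.
  6. (~q \/ u) — u is true.
  7. (~p \/ ~t) — ~t is true.
  8. (~u \/ ~t) — ~t is true.
  9. (q \/ p \/ t) — p is true.
  10. (~t \/ ~r) — ~t is true.
  11. (q \/ s) — q is true.
  12. (p \/ ~s \/ u) — p is true.
  13. (q \/ r \/ t) — q is true.
  14. (~s \/ r \/ ~t) — ~s is true.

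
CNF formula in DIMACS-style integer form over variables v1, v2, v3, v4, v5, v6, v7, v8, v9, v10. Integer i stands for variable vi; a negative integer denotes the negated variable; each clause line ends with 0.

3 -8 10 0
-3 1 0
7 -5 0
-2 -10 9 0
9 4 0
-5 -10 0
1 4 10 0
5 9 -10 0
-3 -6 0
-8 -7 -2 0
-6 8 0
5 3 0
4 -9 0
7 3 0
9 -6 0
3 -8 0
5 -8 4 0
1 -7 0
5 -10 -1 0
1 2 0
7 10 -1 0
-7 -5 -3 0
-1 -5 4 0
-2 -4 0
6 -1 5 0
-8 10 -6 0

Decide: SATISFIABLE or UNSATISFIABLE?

Try v1 = True.
The remaining clauses are satisfied by v2 = False, v3 = False, v4 = True, v5 = True, v6 = False, v7 = True, v8 = False, v9 = False, v10 = False.
Every clause has at least one true literal under this assignment.
So v1=True  v2=False  v3=False  v4=True  v5=True  v6=False  v7=True  v8=False  v9=False  v10=False is a satisfying assignment.

SATISFIABLE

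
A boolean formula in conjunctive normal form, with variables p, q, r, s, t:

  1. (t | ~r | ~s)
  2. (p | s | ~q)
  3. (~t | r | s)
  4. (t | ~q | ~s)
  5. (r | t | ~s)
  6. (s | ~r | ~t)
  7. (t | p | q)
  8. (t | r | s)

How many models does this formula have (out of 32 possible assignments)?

Split on s, then t.
  s=T, t=T: p, q, r free → 2^3 = 8.
  s=T, t=F: a clause becomes empty — 0.
  s=F, t=T: a clause becomes empty — 0.
  s=F, t=F: remaining (p,q,r) ∈ {(T,F,T); (T,T,T)} — 2.
Total: 8 + 0 + 0 + 2 = 10.

10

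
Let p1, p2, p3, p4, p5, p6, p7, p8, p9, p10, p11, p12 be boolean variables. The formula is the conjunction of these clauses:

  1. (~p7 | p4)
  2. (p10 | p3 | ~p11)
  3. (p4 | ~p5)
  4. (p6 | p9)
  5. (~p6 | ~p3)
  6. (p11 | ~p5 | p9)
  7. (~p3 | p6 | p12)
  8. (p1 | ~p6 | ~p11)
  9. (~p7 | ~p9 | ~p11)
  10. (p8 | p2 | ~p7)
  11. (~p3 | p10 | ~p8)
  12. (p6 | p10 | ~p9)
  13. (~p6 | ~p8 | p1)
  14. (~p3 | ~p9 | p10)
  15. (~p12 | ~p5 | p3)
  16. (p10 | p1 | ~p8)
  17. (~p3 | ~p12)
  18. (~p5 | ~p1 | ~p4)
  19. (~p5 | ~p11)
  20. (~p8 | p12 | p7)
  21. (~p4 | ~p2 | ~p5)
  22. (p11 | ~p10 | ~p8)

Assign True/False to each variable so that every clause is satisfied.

p5 occurs only negated in the remaining clauses — set p5 = False.
Branch on p1: take p1 = False.
Try p2 = False.
Try p3 = False.
The remaining clauses are satisfied by p4 = True, p6 = False, p7 = False, p8 = False, p9 = True, p10 = True, p11 = False, p12 = False.

p1=F, p2=F, p3=F, p4=T, p5=F, p6=F, p7=F, p8=F, p9=T, p10=T, p11=F, p12=F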